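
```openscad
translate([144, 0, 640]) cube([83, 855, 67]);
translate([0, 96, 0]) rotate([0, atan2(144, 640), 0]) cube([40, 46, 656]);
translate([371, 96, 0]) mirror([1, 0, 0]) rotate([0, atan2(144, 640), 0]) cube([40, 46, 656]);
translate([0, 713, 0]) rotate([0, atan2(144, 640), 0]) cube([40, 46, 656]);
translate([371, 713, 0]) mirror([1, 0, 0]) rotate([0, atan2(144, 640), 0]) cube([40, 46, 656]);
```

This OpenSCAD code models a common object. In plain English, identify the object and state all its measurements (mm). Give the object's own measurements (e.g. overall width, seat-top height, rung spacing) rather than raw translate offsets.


A sawhorse. A 83×855×67 mm beam (x, y, z) sits on two A-frame leg pairs. Each pair is two raked legs of 40×46 mm section (46 mm along y) splaying symmetrically in x. Each leg rises 640 mm vertically over 144 mm of horizontal reach and is 656 mm long along its own axis. Every leg's outer bottom edge rests on the floor and its outer top edge meets a bottom edge of the beam — the left legs (tilting toward +x) meet the beam's −x bottom edge, the right legs (their mirror images, tilting toward −x) meet its +x bottom edge — so the leg tops tuck under the beam, the beam's underside is 640 mm above the floor, and the feet are 371 mm apart outside-to-outside with the beam centred between them. The two leg pairs are set in 96 mm from either end of the beam.


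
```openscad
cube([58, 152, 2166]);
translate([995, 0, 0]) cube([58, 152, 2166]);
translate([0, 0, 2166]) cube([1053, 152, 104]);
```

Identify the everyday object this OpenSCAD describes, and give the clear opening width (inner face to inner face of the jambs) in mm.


A door frame. The clear opening width is 937 mm.

Two 2166 mm tall posts with a header on top — a door frame. The left jamb is 58 mm wide at x = 0; the right jamb starts at x = 995. The clear opening is 995 − 58 = 937 mm.


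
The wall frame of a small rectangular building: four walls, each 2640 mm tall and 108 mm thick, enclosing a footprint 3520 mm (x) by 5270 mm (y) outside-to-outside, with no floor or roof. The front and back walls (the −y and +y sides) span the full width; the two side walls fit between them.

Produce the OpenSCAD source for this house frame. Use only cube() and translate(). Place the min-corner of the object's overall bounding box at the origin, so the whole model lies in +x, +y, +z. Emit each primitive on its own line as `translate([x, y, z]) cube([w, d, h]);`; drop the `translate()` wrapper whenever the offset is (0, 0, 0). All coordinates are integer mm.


cube([3520, 108, 2640]);
translate([0, 5162, 0]) cube([3520, 108, 2640]);
translate([0, 108, 0]) cube([108, 5054, 2640]);
translate([3412, 108, 0]) cube([108, 5054, 2640]);


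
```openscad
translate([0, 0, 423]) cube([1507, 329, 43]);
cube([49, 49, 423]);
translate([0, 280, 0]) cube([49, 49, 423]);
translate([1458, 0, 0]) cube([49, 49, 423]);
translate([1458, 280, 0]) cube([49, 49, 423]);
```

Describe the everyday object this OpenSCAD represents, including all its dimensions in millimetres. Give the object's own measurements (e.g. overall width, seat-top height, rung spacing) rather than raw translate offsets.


A long wooden bench with a 1507 mm (x) × 329 mm (y) seat, 43 mm thick, its top surface 466 mm above the floor. Four 49 mm square legs at the seat corners, flush with the edges, run from z = 0 to the seat underside.


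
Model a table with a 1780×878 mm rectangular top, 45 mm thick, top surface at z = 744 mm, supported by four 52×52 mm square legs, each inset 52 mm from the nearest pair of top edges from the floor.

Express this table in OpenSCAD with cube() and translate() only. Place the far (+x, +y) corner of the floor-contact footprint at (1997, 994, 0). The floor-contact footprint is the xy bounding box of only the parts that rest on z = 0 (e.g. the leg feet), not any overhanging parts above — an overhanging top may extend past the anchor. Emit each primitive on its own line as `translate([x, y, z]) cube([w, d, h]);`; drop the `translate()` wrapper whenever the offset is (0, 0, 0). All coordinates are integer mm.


translate([269, 168, 699]) cube([1780, 878, 45]);
translate([321, 220, 0]) cube([52, 52, 699]);
translate([1945, 220, 0]) cube([52, 52, 699]);
translate([321, 942, 0]) cube([52, 52, 699]);
translate([1945, 942, 0]) cube([52, 52, 699]);


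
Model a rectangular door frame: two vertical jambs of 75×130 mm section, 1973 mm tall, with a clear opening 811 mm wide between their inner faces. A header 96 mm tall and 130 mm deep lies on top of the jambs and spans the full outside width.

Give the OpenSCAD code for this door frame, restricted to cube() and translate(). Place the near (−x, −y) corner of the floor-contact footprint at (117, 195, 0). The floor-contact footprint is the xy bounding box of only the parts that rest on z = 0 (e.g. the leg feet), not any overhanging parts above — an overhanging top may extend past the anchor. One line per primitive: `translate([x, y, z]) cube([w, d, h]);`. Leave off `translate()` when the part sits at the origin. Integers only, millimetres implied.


translate([117, 195, 0]) cube([75, 130, 1973]);
translate([1003, 195, 0]) cube([75, 130, 1973]);
translate([117, 195, 1973]) cube([961, 130, 96]);


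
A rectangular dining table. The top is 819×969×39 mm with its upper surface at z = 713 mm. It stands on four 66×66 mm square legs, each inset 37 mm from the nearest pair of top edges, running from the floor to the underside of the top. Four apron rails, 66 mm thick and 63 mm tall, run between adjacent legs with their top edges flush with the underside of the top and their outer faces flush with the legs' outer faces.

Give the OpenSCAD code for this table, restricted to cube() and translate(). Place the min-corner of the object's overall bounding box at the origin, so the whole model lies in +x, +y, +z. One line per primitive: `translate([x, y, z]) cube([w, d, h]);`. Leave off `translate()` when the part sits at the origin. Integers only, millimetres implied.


translate([0, 0, 674]) cube([819, 969, 39]);
translate([37, 37, 0]) cube([66, 66, 674]);
translate([716, 37, 0]) cube([66, 66, 674]);
translate([37, 866, 0]) cube([66, 66, 674]);
translate([716, 866, 0]) cube([66, 66, 674]);
translate([103, 37, 611]) cube([613, 66, 63]);
translate([103, 866, 611]) cube([613, 66, 63]);
translate([37, 103, 611]) cube([66, 763, 63]);
translate([716, 103, 611]) cube([66, 763, 63]);


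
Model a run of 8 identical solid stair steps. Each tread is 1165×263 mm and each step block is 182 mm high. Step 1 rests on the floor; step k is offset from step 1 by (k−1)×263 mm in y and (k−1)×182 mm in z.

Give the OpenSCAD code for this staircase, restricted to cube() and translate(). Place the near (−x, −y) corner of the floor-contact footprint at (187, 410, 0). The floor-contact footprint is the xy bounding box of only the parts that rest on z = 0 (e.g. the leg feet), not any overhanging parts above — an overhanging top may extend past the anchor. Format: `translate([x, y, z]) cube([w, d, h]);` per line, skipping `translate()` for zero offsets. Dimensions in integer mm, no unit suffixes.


translate([187, 410, 0]) cube([1165, 263, 182]);
translate([187, 673, 182]) cube([1165, 263, 182]);
translate([187, 936, 364]) cube([1165, 263, 182]);
translate([187, 1199, 546]) cube([1165, 263, 182]);
translate([187, 1462, 728]) cube([1165, 263, 182]);
translate([187, 1725, 910]) cube([1165, 263, 182]);
translate([187, 1988, 1092]) cube([1165, 263, 182]);
translate([187, 2251, 1274]) cube([1165, 263, 182]);


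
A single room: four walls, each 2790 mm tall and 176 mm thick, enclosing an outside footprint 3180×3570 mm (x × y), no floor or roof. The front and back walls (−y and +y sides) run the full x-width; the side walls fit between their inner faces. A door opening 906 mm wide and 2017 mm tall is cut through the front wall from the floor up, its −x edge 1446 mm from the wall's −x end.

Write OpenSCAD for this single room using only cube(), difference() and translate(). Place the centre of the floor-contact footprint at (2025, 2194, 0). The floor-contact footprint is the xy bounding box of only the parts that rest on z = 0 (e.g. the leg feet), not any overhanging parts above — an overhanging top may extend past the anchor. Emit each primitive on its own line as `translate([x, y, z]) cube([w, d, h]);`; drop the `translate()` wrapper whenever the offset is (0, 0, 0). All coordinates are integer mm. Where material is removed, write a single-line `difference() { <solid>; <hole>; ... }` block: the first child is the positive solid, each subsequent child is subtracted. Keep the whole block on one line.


difference() { translate([435, 409, 0]) cube([3180, 176, 2790]); translate([1881, 409, 0]) cube([906, 176, 2017]); }
translate([435, 3803, 0]) cube([3180, 176, 2790]);
translate([435, 585, 0]) cube([176, 3218, 2790]);
translate([3439, 585, 0]) cube([176, 3218, 2790]);


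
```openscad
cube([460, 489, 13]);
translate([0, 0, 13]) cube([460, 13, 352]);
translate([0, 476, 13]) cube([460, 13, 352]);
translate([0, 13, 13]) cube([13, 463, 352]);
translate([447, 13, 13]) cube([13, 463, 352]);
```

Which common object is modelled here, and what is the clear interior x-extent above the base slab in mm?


An open box. The internal width is 434 mm.

A 460×489 base slab with four walls standing on it — an open box. The base is 460 mm wide and the walls are 13 mm thick, so the internal width is 460 − 2 × 13 = 434 mm.


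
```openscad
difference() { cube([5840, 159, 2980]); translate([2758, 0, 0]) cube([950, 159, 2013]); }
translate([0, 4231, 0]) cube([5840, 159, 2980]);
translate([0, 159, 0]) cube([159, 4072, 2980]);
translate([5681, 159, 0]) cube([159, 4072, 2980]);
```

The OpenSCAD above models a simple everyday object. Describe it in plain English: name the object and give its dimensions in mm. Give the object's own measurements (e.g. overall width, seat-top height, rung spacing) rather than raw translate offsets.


A single room: four walls, each 2980 mm tall and 159 mm thick, enclosing an outside footprint 5840×4390 mm (x × y), no floor or roof. The front and back walls (−y and +y sides) run the full x-width; the side walls fit between their inner faces. A door opening 950 mm wide and 2013 mm tall is cut through the front wall from the floor up, its −x edge 2758 mm from the wall's −x end.


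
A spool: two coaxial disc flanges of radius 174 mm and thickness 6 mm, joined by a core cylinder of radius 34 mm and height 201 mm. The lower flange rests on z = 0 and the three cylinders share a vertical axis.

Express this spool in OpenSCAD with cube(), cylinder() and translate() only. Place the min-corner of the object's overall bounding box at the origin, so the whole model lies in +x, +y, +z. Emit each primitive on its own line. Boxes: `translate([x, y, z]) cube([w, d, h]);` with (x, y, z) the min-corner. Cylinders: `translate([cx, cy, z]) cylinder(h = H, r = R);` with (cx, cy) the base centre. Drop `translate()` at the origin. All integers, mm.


translate([174, 174, 0]) cylinder(h = 6, r = 174);
translate([174, 174, 6]) cylinder(h = 201, r = 34);
translate([174, 174, 207]) cylinder(h = 6, r = 174);


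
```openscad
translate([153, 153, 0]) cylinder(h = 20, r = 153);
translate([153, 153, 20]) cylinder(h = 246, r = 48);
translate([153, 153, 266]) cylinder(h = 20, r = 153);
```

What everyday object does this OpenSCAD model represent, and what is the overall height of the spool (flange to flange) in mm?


A spool. The overall height is 286 mm.

Three coaxial cylinders, large–small–large — a spool. Two 20 mm flanges and a 246 mm core give 20 + 246 + 20 = 286 mm.


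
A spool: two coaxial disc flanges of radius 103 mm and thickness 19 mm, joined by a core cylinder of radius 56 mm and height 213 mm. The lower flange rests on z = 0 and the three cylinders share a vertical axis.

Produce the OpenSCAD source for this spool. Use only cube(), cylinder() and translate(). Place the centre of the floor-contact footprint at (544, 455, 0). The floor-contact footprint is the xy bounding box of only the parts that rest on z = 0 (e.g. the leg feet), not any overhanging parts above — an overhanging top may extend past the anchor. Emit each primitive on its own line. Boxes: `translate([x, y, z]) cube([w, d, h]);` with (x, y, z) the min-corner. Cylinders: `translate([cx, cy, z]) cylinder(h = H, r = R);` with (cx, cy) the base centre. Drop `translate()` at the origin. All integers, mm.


translate([544, 455, 0]) cylinder(h = 19, r = 103);
translate([544, 455, 19]) cylinder(h = 213, r = 56);
translate([544, 455, 232]) cylinder(h = 19, r = 103);


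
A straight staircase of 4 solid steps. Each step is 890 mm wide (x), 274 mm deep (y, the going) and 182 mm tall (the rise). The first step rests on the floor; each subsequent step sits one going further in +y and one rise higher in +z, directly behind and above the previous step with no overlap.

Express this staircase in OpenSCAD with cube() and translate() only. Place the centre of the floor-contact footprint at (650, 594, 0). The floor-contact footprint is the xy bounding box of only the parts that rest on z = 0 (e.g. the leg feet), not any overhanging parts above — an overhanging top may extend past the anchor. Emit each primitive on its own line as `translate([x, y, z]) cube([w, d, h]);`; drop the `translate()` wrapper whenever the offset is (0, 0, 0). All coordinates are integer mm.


translate([205, 457, 0]) cube([890, 274, 182]);
translate([205, 731, 182]) cube([890, 274, 182]);
translate([205, 1005, 364]) cube([890, 274, 182]);
translate([205, 1279, 546]) cube([890, 274, 182]);


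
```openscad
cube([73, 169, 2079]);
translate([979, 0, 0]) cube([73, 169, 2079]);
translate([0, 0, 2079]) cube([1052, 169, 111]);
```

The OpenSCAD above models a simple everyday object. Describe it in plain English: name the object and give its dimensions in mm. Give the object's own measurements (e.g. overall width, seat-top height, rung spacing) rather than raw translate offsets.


A door frame. The clear opening is 906 mm wide and 2079 mm high. Two 73 mm wide jambs, 169 mm deep, stand either side of the opening from the floor to the top of the opening. A 111 mm thick head sits across the top of both jambs, spanning the full outside width of the frame.


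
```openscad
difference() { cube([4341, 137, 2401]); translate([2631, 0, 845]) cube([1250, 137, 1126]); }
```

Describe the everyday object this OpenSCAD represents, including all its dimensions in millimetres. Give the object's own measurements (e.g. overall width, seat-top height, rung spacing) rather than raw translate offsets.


A wall 4341 mm long (x), 137 mm thick (y), 2401 mm tall, with a rectangular window opening cut through it. The opening is 1250 mm wide and 1126 mm tall; its sill is at z = 845 mm and its near (−x) edge is 2631 mm from the wall's −x end. The opening passes through the full wall thickness.


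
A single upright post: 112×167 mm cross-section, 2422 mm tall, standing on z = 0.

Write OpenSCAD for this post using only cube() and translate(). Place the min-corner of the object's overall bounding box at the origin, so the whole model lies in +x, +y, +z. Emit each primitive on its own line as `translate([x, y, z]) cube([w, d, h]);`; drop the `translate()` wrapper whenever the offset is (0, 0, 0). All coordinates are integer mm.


cube([112, 167, 2422]);


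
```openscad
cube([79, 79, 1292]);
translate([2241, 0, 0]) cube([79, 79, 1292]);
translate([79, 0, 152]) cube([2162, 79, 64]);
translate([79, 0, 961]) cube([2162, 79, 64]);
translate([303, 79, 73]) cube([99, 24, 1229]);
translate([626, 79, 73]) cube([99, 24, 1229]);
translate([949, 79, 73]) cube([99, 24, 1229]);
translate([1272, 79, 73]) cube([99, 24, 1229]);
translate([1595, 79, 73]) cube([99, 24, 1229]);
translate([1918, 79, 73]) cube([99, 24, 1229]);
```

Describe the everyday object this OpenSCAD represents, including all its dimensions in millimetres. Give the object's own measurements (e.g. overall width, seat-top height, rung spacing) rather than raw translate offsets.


A fence section. Two 79×79 mm posts, 1292 mm tall, stand on the floor with a clear span of 2162 mm between their inner faces. Two horizontal rails of 79×64 mm section span the gap between the posts with their undersides at z = 152 mm and z = 961 mm, flush with the posts' −y face. 6 pickets, each 99 mm wide, 24 mm thick and 1229 mm tall, are fixed to the +y face of the rails with their bottoms at z = 73 mm, spaced across the span with a 224 mm gap after the −x post and between neighbouring pickets and before the +x post.


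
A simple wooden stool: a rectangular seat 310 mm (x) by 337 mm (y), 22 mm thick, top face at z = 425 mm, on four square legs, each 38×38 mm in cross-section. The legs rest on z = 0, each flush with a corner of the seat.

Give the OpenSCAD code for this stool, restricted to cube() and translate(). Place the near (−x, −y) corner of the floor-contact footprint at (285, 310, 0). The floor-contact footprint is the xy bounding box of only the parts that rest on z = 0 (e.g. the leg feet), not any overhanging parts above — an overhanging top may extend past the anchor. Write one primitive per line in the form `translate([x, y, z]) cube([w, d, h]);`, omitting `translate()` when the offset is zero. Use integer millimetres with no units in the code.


// leg_h = 425 - 22 = 403
translate([285, 310, 403]) cube([310, 337, 22]);
translate([285, 310, 0]) cube([38, 38, 403]);
translate([557, 310, 0]) cube([38, 38, 403]);
translate([285, 609, 0]) cube([38, 38, 403]);
translate([557, 609, 0]) cube([38, 38, 403]);


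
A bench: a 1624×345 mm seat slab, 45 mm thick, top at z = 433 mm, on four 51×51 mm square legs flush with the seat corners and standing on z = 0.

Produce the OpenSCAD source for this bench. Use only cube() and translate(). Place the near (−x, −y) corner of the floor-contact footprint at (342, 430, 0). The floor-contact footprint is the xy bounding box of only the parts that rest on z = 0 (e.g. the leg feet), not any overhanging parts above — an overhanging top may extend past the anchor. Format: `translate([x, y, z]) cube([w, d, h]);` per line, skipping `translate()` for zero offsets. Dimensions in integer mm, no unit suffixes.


// leg_h = 433 − 45 = 388
translate([342, 430, 388]) cube([1624, 345, 45]);
translate([342, 430, 0]) cube([51, 51, 388]);
translate([342, 724, 0]) cube([51, 51, 388]);
translate([1915, 430, 0]) cube([51, 51, 388]);
translate([1915, 724, 0]) cube([51, 51, 388]);


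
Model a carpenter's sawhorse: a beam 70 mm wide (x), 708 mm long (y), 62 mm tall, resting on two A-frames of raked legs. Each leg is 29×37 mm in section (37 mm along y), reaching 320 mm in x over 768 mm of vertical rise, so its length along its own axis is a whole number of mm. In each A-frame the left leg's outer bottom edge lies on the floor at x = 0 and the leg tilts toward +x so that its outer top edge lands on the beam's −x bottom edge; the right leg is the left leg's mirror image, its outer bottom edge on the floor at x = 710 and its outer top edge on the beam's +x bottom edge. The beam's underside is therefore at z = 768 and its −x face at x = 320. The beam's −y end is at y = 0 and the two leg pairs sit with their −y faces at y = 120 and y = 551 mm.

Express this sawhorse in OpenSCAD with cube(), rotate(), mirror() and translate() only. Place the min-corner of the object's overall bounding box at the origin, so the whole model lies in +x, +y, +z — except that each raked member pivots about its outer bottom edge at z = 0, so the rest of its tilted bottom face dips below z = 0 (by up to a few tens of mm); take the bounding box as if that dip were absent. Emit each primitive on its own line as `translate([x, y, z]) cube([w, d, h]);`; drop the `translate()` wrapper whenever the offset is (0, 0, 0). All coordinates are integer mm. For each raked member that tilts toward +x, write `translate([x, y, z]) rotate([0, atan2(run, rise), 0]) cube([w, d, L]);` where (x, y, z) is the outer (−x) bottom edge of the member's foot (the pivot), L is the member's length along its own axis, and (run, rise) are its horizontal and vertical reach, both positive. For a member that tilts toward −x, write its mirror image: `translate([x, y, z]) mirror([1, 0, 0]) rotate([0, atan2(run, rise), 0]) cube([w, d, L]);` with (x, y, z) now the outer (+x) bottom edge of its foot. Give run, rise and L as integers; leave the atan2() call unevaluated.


translate([320, 0, 768]) cube([70, 708, 62]);
translate([0, 120, 0]) rotate([0, atan2(320, 768), 0]) cube([29, 37, 832]);
translate([710, 120, 0]) mirror([1, 0, 0]) rotate([0, atan2(320, 768), 0]) cube([29, 37, 832]);
translate([0, 551, 0]) rotate([0, atan2(320, 768), 0]) cube([29, 37, 832]);
translate([710, 551, 0]) mirror([1, 0, 0]) rotate([0, atan2(320, 768), 0]) cube([29, 37, 832]);


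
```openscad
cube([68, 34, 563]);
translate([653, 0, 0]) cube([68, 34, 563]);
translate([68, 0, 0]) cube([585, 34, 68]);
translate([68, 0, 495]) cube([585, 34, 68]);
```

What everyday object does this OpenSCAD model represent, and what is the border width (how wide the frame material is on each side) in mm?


A picture frame. The border width is 68 mm.

Four thin pieces enclosing a rectangular opening — a picture frame. The two full-height stiles are 563 mm tall; the top rail sits at z = 495 and is 68 mm tall, so the border above the opening is 563 − 495 = 68 mm, matching the stile x-width.


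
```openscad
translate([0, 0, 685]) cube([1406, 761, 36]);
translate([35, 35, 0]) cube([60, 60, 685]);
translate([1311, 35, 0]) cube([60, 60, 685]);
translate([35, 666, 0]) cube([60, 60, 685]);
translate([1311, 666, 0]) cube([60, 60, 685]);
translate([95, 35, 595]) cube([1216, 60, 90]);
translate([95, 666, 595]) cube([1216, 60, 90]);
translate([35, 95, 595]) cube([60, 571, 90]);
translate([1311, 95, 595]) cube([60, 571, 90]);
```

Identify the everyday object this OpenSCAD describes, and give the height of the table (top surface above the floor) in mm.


A table. The table height is 721 mm.

A 1406×761×36 slab sits at z = 685 on four 60 mm square posts — a table. The top surface is at 685 + 36 = 721 mm.


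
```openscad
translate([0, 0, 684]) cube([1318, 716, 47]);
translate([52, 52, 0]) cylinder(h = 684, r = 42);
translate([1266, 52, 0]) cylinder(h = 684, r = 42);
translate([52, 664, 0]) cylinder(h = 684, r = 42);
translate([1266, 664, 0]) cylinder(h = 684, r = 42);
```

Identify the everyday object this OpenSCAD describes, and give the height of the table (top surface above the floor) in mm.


A table. The table height is 731 mm.

A 1318×716×47 slab sits at z = 684 on four Ø84 mm round legs — a table. The top surface is at 684 + 47 = 731 mm.


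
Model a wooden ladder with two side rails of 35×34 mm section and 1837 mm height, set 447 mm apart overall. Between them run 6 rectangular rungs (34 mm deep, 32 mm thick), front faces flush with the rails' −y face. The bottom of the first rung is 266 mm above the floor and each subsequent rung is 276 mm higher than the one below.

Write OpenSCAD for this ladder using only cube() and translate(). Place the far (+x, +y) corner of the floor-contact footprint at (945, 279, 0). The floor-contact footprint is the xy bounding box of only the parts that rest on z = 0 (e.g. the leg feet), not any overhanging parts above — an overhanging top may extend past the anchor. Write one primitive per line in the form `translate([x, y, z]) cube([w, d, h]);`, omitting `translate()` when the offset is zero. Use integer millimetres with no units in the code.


translate([498, 245, 0]) cube([35, 34, 1837]);
translate([910, 245, 0]) cube([35, 34, 1837]);
translate([533, 245, 266]) cube([377, 34, 32]);
translate([533, 245, 542]) cube([377, 34, 32]);
translate([533, 245, 818]) cube([377, 34, 32]);
translate([533, 245, 1094]) cube([377, 34, 32]);
translate([533, 245, 1370]) cube([377, 34, 32]);
translate([533, 245, 1646]) cube([377, 34, 32]);


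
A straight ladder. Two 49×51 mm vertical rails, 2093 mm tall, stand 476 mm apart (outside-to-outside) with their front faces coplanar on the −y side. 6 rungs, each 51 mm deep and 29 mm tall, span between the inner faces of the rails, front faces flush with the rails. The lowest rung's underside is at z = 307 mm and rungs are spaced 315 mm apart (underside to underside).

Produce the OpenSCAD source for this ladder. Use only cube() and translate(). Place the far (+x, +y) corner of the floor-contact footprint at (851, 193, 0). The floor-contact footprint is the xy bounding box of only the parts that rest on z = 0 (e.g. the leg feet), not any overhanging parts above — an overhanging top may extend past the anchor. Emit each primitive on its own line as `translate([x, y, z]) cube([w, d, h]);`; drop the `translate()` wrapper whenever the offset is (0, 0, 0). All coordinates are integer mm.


translate([375, 142, 0]) cube([49, 51, 2093]);
translate([802, 142, 0]) cube([49, 51, 2093]);
translate([424, 142, 307]) cube([378, 51, 29]);
translate([424, 142, 622]) cube([378, 51, 29]);
translate([424, 142, 937]) cube([378, 51, 29]);
translate([424, 142, 1252]) cube([378, 51, 29]);
translate([424, 142, 1567]) cube([378, 51, 29]);
translate([424, 142, 1882]) cube([378, 51, 29]);


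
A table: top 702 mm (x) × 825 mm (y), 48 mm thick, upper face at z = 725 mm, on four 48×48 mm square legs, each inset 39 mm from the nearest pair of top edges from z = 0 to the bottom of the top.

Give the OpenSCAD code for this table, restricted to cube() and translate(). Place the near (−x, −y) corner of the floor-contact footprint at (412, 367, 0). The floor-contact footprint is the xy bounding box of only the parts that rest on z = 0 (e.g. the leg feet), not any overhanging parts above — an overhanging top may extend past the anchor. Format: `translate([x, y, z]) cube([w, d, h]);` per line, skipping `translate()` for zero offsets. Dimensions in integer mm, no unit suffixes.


// leg_h = 725 - 48 = 677
translate([373, 328, 677]) cube([702, 825, 48]);
translate([412, 367, 0]) cube([48, 48, 677]);
translate([988, 367, 0]) cube([48, 48, 677]);
translate([412, 1066, 0]) cube([48, 48, 677]);
translate([988, 1066, 0]) cube([48, 48, 677]);


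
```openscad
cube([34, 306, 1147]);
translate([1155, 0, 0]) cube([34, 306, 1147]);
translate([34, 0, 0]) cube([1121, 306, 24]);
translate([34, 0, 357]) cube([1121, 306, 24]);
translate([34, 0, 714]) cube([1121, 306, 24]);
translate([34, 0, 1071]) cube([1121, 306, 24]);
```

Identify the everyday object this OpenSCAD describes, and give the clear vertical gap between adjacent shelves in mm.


A bookshelf. The clear shelf gap is 333 mm.

Two tall side panels with 4 horizontal boards between them — a bookshelf. The first two shelf undersides are at z = 0 and z = 357; with shelf thickness 24, the clear gap is 357 − 0 − 24 = 333 mm.


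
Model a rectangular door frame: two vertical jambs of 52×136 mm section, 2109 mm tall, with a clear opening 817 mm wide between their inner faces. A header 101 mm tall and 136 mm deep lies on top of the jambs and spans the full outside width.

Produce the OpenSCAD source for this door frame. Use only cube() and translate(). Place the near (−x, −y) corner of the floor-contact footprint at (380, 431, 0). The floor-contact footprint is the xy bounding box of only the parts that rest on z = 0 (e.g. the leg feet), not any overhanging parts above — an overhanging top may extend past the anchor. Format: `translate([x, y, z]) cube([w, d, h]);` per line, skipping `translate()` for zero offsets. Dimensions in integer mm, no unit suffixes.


translate([380, 431, 0]) cube([52, 136, 2109]);
translate([1249, 431, 0]) cube([52, 136, 2109]);
translate([380, 431, 2109]) cube([921, 136, 101]);


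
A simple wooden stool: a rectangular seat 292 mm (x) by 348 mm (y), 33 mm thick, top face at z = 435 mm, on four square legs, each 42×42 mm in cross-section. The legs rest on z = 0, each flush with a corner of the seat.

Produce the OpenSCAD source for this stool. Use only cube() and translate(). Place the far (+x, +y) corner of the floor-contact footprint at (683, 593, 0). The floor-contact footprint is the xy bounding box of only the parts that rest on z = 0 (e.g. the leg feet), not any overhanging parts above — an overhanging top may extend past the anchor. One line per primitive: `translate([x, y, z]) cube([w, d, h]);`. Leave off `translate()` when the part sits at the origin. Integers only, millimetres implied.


// leg_h = 435 - 33 = 402
translate([391, 245, 402]) cube([292, 348, 33]);
translate([391, 245, 0]) cube([42, 42, 402]);
translate([641, 245, 0]) cube([42, 42, 402]);
translate([391, 551, 0]) cube([42, 42, 402]);
translate([641, 551, 0]) cube([42, 42, 402]);


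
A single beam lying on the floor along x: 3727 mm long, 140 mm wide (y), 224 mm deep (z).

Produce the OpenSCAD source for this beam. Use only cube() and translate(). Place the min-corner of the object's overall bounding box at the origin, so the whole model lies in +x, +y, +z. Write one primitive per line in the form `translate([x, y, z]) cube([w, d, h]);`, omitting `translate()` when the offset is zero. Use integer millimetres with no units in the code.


cube([3727, 140, 224]);


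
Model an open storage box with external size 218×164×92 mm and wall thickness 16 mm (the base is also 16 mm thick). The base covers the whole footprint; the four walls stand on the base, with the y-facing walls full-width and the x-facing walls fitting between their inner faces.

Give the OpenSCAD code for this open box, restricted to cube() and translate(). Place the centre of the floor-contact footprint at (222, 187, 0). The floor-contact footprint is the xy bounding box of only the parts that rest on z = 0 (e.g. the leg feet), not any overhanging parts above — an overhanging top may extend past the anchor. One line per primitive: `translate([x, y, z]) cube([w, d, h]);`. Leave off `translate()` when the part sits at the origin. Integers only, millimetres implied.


translate([113, 105, 0]) cube([218, 164, 16]);
translate([113, 105, 16]) cube([218, 16, 76]);
translate([113, 253, 16]) cube([218, 16, 76]);
translate([113, 121, 16]) cube([16, 132, 76]);
translate([315, 121, 16]) cube([16, 132, 76]);


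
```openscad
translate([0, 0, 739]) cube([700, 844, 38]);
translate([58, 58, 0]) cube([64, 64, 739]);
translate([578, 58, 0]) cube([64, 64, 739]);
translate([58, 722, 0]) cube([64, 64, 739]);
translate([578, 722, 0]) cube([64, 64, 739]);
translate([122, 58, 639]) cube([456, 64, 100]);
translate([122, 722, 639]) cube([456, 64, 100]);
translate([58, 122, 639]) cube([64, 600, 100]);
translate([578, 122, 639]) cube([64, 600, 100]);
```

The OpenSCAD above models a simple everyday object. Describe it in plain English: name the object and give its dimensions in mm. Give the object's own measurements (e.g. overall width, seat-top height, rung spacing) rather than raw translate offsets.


A rectangular dining table. The top is 700×844×38 mm with its upper surface at z = 777 mm. It stands on four 64×64 mm square legs, each inset 58 mm from the nearest pair of top edges, running from the floor to the underside of the top. Four apron rails, 64 mm thick and 100 mm tall, run between adjacent legs with their top edges flush with the underside of the top and their outer faces flush with the legs' outer faces.


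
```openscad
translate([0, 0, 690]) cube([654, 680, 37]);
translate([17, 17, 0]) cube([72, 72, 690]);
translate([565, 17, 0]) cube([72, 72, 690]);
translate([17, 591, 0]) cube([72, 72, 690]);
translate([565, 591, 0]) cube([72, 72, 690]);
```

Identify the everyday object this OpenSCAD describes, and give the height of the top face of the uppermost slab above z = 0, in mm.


A table. The table height is 727 mm.

A 654×680×37 slab sits at z = 690 on four 72 mm square posts — a table. The top surface is at 690 + 37 = 727 mm.


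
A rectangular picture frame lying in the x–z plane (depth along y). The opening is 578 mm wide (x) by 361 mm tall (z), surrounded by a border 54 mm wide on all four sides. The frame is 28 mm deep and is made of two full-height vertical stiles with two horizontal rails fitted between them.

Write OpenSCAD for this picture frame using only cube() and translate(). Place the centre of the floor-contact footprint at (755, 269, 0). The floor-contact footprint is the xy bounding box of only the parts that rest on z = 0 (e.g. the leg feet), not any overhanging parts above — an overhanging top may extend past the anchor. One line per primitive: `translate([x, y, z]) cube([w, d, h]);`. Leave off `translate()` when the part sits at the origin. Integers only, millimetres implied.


translate([412, 255, 0]) cube([54, 28, 469]);
translate([1044, 255, 0]) cube([54, 28, 469]);
translate([466, 255, 0]) cube([578, 28, 54]);
translate([466, 255, 415]) cube([578, 28, 54]);


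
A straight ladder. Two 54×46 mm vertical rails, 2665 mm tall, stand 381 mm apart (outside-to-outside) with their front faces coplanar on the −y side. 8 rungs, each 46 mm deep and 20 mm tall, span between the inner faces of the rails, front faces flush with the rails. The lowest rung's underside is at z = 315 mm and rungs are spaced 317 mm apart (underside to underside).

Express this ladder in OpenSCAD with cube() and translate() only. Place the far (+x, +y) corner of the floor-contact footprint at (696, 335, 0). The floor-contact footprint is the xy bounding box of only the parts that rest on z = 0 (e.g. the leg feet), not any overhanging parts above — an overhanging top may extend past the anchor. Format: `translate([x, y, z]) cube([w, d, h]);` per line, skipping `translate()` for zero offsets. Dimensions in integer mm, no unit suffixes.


translate([315, 289, 0]) cube([54, 46, 2665]);
translate([642, 289, 0]) cube([54, 46, 2665]);
translate([369, 289, 315]) cube([273, 46, 20]);
translate([369, 289, 632]) cube([273, 46, 20]);
translate([369, 289, 949]) cube([273, 46, 20]);
translate([369, 289, 1266]) cube([273, 46, 20]);
translate([369, 289, 1583]) cube([273, 46, 20]);
translate([369, 289, 1900]) cube([273, 46, 20]);
translate([369, 289, 2217]) cube([273, 46, 20]);
translate([369, 289, 2534]) cube([273, 46, 20]);


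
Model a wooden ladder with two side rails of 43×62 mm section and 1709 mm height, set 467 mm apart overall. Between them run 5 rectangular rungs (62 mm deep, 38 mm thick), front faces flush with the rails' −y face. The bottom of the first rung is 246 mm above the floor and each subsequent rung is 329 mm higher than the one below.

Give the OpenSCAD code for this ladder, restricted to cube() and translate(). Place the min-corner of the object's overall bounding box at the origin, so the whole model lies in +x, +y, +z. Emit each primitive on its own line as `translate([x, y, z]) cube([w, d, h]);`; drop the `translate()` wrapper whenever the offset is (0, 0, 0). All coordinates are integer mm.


// rung span = 467 - 2*43 = 381
// rung[k] z = 246 + k*329
cube([43, 62, 1709]);
translate([424, 0, 0]) cube([43, 62, 1709]);
translate([43, 0, 246]) cube([381, 62, 38]);
translate([43, 0, 575]) cube([381, 62, 38]);
translate([43, 0, 904]) cube([381, 62, 38]);
translate([43, 0, 1233]) cube([381, 62, 38]);
translate([43, 0, 1562]) cube([381, 62, 38]);


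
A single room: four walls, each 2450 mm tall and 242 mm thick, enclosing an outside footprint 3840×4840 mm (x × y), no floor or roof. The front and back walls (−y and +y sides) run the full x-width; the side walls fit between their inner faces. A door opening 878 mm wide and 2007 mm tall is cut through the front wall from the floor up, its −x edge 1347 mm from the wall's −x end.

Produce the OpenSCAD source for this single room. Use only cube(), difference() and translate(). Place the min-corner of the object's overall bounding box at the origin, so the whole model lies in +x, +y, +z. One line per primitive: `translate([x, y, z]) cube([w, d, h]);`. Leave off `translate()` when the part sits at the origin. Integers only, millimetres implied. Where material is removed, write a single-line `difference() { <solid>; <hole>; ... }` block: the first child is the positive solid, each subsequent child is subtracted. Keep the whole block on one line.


difference() { cube([3840, 242, 2450]); translate([1347, 0, 0]) cube([878, 242, 2007]); }
translate([0, 4598, 0]) cube([3840, 242, 2450]);
translate([0, 242, 0]) cube([242, 4356, 2450]);
translate([3598, 242, 0]) cube([242, 4356, 2450]);


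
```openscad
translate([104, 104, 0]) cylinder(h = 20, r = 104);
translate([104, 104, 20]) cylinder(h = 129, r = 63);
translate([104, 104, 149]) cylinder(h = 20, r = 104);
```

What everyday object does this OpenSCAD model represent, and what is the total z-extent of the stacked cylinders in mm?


A spool. The overall height is 169 mm.

Three coaxial cylinders, large–small–large — a spool. Two 20 mm flanges and a 129 mm core give 20 + 129 + 20 = 169 mm.


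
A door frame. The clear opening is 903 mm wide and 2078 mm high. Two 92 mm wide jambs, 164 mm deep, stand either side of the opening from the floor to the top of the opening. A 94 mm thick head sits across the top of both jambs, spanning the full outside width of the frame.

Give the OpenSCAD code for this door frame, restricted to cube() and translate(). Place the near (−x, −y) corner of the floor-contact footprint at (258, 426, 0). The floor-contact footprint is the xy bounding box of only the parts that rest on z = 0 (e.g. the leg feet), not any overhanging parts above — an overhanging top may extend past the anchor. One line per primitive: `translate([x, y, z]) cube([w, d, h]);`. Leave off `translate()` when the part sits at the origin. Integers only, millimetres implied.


translate([258, 426, 0]) cube([92, 164, 2078]);
translate([1253, 426, 0]) cube([92, 164, 2078]);
translate([258, 426, 2078]) cube([1087, 164, 94]);


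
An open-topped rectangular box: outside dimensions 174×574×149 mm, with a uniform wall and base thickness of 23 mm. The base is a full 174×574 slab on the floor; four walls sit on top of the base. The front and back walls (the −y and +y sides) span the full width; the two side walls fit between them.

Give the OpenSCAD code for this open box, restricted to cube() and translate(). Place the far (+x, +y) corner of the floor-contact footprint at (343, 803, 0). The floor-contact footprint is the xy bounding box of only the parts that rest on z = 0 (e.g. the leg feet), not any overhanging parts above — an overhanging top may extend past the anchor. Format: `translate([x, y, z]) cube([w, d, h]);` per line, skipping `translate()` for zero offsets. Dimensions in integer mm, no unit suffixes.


translate([169, 229, 0]) cube([174, 574, 23]);
translate([169, 229, 23]) cube([174, 23, 126]);
translate([169, 780, 23]) cube([174, 23, 126]);
translate([169, 252, 23]) cube([23, 528, 126]);
translate([320, 252, 23]) cube([23, 528, 126]);


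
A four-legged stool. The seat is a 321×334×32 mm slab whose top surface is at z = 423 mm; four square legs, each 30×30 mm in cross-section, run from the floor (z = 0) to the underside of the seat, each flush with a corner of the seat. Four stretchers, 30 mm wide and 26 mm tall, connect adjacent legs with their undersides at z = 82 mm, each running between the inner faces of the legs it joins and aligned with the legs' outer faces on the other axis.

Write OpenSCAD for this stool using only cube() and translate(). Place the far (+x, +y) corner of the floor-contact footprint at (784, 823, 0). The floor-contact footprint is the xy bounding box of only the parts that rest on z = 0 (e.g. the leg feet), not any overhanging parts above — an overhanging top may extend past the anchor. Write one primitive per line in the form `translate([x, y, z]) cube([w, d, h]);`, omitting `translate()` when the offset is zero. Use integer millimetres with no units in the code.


translate([463, 489, 391]) cube([321, 334, 32]);
translate([463, 489, 0]) cube([30, 30, 391]);
translate([754, 489, 0]) cube([30, 30, 391]);
translate([463, 793, 0]) cube([30, 30, 391]);
translate([754, 793, 0]) cube([30, 30, 391]);
translate([493, 489, 82]) cube([261, 30, 26]);
translate([493, 793, 82]) cube([261, 30, 26]);
translate([463, 519, 82]) cube([30, 274, 26]);
translate([754, 519, 82]) cube([30, 274, 26]);
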